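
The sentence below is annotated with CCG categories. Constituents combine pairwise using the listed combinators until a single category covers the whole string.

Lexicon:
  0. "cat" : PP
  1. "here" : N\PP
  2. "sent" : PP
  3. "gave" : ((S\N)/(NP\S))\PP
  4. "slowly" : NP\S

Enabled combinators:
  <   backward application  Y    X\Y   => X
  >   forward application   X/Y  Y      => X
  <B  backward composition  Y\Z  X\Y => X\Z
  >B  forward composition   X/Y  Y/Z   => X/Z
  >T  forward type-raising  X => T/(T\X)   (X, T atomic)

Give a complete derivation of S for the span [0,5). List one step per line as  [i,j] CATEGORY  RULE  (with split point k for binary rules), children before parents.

[0,1] PP  lex  "cat"
[1,2] N\PP  lex  "here"
[2,3] PP  lex  "sent"
[3,4] ((S\N)/(NP\S))\PP  lex  "gave"
[2,4] (S\N)/(NP\S)  <  k=3
[4,5] NP\S  lex  "slowly"
[2,5] S\N  >  k=4
[1,5] S\PP  <B  k=2
[0,5] S  <  k=1

[0,5] S   <
  [0,1] "cat" : PP
  [1,5] S\PP   <B
    [1,2] "here" : N\PP
    [2,5] S\N   >
      [2,4] (S\N)/(NP\S)   <
        [2,3] "sent" : PP
        [3,4] "gave" : ((S\N)/(NP\S))\PP
      [4,5] "slowly" : NP\S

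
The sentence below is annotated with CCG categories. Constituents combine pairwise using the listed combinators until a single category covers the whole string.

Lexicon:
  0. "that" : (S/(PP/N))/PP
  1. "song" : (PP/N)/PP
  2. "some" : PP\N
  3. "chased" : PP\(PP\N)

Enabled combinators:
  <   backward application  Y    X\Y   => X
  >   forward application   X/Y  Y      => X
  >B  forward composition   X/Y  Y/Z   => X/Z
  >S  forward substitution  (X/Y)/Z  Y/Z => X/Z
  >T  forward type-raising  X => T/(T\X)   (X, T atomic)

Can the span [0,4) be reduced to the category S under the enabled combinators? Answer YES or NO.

[0,4] S   >
  [0,2] S/PP   >S
    [0,1] "that" : (S/(PP/N))/PP
    [1,2] "song" : (PP/N)/PP
  [2,4] PP   <
    [2,3] "some" : PP\N
    [3,4] "chased" : PP\(PP\N)

YES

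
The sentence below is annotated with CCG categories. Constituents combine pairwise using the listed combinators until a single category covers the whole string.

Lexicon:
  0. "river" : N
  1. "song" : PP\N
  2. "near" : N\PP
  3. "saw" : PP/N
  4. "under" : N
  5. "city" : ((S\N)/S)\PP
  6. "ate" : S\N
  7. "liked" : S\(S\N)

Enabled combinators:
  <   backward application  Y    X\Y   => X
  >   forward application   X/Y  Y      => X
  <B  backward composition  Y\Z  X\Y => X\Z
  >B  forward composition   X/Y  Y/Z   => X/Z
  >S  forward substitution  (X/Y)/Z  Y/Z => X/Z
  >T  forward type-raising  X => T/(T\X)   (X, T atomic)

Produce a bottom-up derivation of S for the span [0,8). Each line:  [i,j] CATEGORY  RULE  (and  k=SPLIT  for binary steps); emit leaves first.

[0,1] N  lex  "river"
[1,2] PP\N  lex  "song"
[2,3] N\PP  lex  "near"
[3,4] PP/N  lex  "saw"
[4,5] N  lex  "under"
[3,5] PP  >  k=4
[5,6] ((S\N)/S)\PP  lex  "city"
[3,6] (S\N)/S  <  k=5
[6,7] S\N  lex  "ate"
[7,8] S\(S\N)  lex  "liked"
[6,8] S  <  k=7
[3,8] S\N  >  k=6
[2,8] S\PP  <B  k=3
[1,8] S\N  <B  k=2
[0,8] S  <  k=1

[0,8] S   <
  [0,1] "river" : N
  [1,8] S\N   <B
    [1,2] "song" : PP\N
    [2,8] S\PP   <B
      [2,3] "near" : N\PP
      [3,8] S\N   >
        [3,6] (S\N)/S   <
          [3,5] PP   >
            [3,4] "saw" : PP/N
            [4,5] "under" : N
          [5,6] "city" : ((S\N)/S)\PP
        [6,8] S   <
          [6,7] "ate" : S\N
          [7,8] "liked" : S\(S\N)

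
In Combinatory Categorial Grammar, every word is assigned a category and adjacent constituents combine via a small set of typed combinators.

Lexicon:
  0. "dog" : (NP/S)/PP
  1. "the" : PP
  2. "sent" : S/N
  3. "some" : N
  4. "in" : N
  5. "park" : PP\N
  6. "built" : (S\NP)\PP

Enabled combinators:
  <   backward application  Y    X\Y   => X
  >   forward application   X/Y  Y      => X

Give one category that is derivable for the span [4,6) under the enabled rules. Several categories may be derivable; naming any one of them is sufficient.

[0,7] S   <
  [0,4] NP   >
    [0,2] NP/S   >
      [0,1] "dog" : (NP/S)/PP
      [1,2] "the" : PP
    [2,4] S   >
      [2,3] "sent" : S/N
      [3,4] "some" : N
  [4,7] S\NP   <
    [4,6] PP   <
      [4,5] "in" : N
      [5,6] "park" : PP\N
    [6,7] "built" : (S\NP)\PP

PP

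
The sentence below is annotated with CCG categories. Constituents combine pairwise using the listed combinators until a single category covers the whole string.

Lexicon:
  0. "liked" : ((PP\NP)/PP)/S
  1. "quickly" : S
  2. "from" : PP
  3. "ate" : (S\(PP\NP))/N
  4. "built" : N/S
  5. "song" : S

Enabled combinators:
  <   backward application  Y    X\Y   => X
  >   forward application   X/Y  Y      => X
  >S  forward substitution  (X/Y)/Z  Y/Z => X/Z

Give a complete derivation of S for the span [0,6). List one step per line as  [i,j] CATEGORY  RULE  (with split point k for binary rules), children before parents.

[0,1] ((PP\NP)/PP)/S  lex  "liked"
[1,2] S  lex  "quickly"
[0,2] (PP\NP)/PP  >  k=1
[2,3] PP  lex  "from"
[0,3] PP\NP  >  k=2
[3,4] (S\(PP\NP))/N  lex  "ate"
[4,5] N/S  lex  "built"
[5,6] S  lex  "song"
[4,6] N  >  k=5
[3,6] S\(PP\NP)  >  k=4
[0,6] S  <  k=3

[0,6] S   <
  [0,3] PP\NP   >
    [0,2] (PP\NP)/PP   >
      [0,1] "liked" : ((PP\NP)/PP)/S
      [1,2] "quickly" : S
    [2,3] "from" : PP
  [3,6] S\(PP\NP)   >
    [3,4] "ate" : (S\(PP\NP))/N
    [4,6] N   >
      [4,5] "built" : N/S
      [5,6] "song" : S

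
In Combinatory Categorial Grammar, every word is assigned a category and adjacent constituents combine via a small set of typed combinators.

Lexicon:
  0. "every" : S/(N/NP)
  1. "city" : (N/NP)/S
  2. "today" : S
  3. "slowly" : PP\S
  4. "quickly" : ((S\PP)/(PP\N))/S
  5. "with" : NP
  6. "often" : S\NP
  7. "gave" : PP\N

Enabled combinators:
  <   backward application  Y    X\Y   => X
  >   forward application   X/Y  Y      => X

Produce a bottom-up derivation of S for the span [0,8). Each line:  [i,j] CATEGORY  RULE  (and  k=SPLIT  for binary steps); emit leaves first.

[0,1] S/(N/NP)  lex  "every"
[1,2] (N/NP)/S  lex  "city"
[2,3] S  lex  "today"
[1,3] N/NP  >  k=2
[0,3] S  >  k=1
[3,4] PP\S  lex  "slowly"
[0,4] PP  <  k=3
[4,5] ((S\PP)/(PP\N))/S  lex  "quickly"
[5,6] NP  lex  "with"
[6,7] S\NP  lex  "often"
[5,7] S  <  k=6
[4,7] (S\PP)/(PP\N)  >  k=5
[7,8] PP\N  lex  "gave"
[4,8] S\PP  >  k=7
[0,8] S  <  k=4

[0,8] S   <
  [0,4] PP   <
    [0,3] S   >
      [0,1] "every" : S/(N/NP)
      [1,3] N/NP   >
        [1,2] "city" : (N/NP)/S
        [2,3] "today" : S
    [3,4] "slowly" : PP\S
  [4,8] S\PP   >
    [4,7] (S\PP)/(PP\N)   >
      [4,5] "quickly" : ((S\PP)/(PP\N))/S
      [5,7] S   <
        [5,6] "with" : NP
        [6,7] "often" : S\NP
    [7,8] "gave" : PP\N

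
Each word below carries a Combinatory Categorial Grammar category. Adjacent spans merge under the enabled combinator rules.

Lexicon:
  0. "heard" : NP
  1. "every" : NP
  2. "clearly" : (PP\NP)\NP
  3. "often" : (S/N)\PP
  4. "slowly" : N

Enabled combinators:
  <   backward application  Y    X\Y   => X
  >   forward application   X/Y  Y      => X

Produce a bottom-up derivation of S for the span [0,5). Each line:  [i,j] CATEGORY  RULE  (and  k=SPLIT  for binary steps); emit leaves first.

[0,1] NP  lex  "heard"
[1,2] NP  lex  "every"
[2,3] (PP\NP)\NP  lex  "clearly"
[1,3] PP\NP  <  k=2
[0,3] PP  <  k=1
[3,4] (S/N)\PP  lex  "often"
[0,4] S/N  <  k=3
[4,5] N  lex  "slowly"
[0,5] S  >  k=4

[0,5] S   >
  [0,4] S/N   <
    [0,3] PP   <
      [0,1] "heard" : NP
      [1,3] PP\NP   <
        [1,2] "every" : NP
        [2,3] "clearly" : (PP\NP)\NP
    [3,4] "often" : (S/N)\PP
  [4,5] "slowly" : N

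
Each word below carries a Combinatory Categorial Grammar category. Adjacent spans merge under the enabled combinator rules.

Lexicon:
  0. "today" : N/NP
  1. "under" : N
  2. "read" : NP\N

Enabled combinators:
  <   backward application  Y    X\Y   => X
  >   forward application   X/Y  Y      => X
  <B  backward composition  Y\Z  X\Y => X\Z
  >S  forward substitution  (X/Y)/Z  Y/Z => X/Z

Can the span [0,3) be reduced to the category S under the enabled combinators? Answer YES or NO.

NO

N/NP N NP\N
CKY chart[0,3] = {N}; S ∉ chart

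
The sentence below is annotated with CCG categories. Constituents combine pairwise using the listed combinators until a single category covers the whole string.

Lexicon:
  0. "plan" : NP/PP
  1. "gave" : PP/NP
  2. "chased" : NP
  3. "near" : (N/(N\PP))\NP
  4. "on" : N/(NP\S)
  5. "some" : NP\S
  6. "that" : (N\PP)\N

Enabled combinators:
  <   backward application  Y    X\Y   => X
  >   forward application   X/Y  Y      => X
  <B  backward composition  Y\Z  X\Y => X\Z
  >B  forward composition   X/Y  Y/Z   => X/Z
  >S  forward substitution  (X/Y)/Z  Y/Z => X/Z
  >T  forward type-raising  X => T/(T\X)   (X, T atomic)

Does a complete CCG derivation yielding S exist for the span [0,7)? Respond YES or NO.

NO

NP/PP PP/NP NP (N/(N\PP))\NP N/(NP\S) NP\S (N\PP)\N
CKY chart[0,7] = {N, N/(N\N), NP/(NP\N), PP/(PP\N), S/(S\N)}; S ∉ chart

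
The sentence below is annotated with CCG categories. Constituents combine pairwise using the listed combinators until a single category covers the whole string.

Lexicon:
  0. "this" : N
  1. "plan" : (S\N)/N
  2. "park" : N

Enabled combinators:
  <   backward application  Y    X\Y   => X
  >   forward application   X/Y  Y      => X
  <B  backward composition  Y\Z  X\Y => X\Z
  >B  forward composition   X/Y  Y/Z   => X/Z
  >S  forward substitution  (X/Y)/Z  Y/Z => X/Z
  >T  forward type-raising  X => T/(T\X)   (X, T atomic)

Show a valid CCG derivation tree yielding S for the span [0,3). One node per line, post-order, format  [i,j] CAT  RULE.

[0,1] N  lex  "this"
[1,2] (S\N)/N  lex  "plan"
[2,3] N  lex  "park"
[1,3] S\N  >  k=2
[0,3] S  <  k=1

[0,3] S   <
  [0,1] "this" : N
  [1,3] S\N   >
    [1,2] "plan" : (S\N)/N
    [2,3] "park" : N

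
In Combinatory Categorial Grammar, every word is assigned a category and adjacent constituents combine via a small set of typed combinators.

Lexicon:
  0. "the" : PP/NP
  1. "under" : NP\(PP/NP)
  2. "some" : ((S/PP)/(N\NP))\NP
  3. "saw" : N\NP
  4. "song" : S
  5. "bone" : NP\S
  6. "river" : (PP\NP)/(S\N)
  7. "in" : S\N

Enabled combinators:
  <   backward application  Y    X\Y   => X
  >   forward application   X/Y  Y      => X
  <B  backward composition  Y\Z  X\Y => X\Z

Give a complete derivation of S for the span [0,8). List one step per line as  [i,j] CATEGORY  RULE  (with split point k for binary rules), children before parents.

[0,1] PP/NP  lex  "the"
[1,2] NP\(PP/NP)  lex  "under"
[0,2] NP  <  k=1
[2,3] ((S/PP)/(N\NP))\NP  lex  "some"
[0,3] (S/PP)/(N\NP)  <  k=2
[3,4] N\NP  lex  "saw"
[0,4] S/PP  >  k=3
[4,5] S  lex  "song"
[5,6] NP\S  lex  "bone"
[4,6] NP  <  k=5
[6,7] (PP\NP)/(S\N)  lex  "river"
[7,8] S\N  lex  "in"
[6,8] PP\NP  >  k=7
[4,8] PP  <  k=6
[0,8] S  >  k=4

[0,8] S   >
  [0,4] S/PP   >
    [0,3] (S/PP)/(N\NP)   <
      [0,2] NP   <
        [0,1] "the" : PP/NP
        [1,2] "under" : NP\(PP/NP)
      [2,3] "some" : ((S/PP)/(N\NP))\NP
    [3,4] "saw" : N\NP
  [4,8] PP   <
    [4,6] NP   <
      [4,5] "song" : S
      [5,6] "bone" : NP\S
    [6,8] PP\NP   >
      [6,7] "river" : (PP\NP)/(S\N)
      [7,8] "in" : S\N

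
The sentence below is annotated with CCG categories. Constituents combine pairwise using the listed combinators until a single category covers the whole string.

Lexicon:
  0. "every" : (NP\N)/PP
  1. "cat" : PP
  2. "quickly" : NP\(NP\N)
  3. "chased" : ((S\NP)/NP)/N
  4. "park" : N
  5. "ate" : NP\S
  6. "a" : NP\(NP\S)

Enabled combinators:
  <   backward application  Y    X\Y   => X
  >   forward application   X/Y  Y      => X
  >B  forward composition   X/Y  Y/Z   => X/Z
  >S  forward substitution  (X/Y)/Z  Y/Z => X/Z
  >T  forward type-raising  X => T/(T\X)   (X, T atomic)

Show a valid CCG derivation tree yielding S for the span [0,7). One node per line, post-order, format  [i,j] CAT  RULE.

[0,1] (NP\N)/PP  lex  "every"
[1,2] PP  lex  "cat"
[0,2] NP\N  >  k=1
[2,3] NP\(NP\N)  lex  "quickly"
[0,3] NP  <  k=2
[3,4] ((S\NP)/NP)/N  lex  "chased"
[4,5] N  lex  "park"
[3,5] (S\NP)/NP  >  k=4
[5,6] NP\S  lex  "ate"
[6,7] NP\(NP\S)  lex  "a"
[5,7] NP  <  k=6
[3,7] S\NP  >  k=5
[0,7] S  <  k=3

[0,7] S   <
  [0,3] NP   <
    [0,2] NP\N   >
      [0,1] "every" : (NP\N)/PP
      [1,2] "cat" : PP
    [2,3] "quickly" : NP\(NP\N)
  [3,7] S\NP   >
    [3,5] (S\NP)/NP   >
      [3,4] "chased" : ((S\NP)/NP)/N
      [4,5] "park" : N
    [5,7] NP   <
      [5,6] "ate" : NP\S
      [6,7] "a" : NP\(NP\S)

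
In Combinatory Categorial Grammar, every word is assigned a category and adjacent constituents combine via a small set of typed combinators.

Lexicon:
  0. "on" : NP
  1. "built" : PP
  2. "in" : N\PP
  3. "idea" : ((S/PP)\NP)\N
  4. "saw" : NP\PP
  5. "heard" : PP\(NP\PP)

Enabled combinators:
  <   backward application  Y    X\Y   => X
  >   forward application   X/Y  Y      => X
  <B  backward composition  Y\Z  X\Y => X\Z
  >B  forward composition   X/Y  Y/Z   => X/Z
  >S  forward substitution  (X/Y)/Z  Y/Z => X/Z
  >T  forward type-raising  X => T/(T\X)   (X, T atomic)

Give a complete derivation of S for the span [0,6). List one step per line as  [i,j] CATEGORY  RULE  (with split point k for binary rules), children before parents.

[0,6] S   >
  [0,4] S/PP   <
    [0,1] "on" : NP
    [1,4] (S/PP)\NP   <
      [1,3] N   <
        [1,2] "built" : PP
        [2,3] "in" : N\PP
      [3,4] "idea" : ((S/PP)\NP)\N
  [4,6] PP   <
    [4,5] "saw" : NP\PP
    [5,6] "heard" : PP\(NP\PP)

[0,1] NP  lex  "on"
[1,2] PP  lex  "built"
[2,3] N\PP  lex  "in"
[1,3] N  <  k=2
[3,4] ((S/PP)\NP)\N  lex  "idea"
[1,4] (S/PP)\NP  <  k=3
[0,4] S/PP  <  k=1
[4,5] NP\PP  lex  "saw"
[5,6] PP\(NP\PP)  lex  "heard"
[4,6] PP  <  k=5
[0,6] S  >  k=4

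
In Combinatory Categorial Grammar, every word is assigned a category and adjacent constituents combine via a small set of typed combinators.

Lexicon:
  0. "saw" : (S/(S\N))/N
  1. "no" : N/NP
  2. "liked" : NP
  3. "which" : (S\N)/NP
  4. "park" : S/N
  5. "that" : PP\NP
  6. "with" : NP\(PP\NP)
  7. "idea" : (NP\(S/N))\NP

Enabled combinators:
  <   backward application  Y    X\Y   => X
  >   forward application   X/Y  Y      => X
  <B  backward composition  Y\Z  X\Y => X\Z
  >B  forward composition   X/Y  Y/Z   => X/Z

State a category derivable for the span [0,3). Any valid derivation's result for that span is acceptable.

[0,8] S   >
  [0,3] S/(S\N)   >
    [0,1] "saw" : (S/(S\N))/N
    [1,3] N   >
      [1,2] "no" : N/NP
      [2,3] "liked" : NP
  [3,8] S\N   >
    [3,4] "which" : (S\N)/NP
    [4,8] NP   <
      [4,5] "park" : S/N
      [5,8] NP\(S/N)   <
        [5,7] NP   <
          [5,6] "that" : PP\NP
          [6,7] "with" : NP\(PP\NP)
        [7,8] "idea" : (NP\(S/N))\NP

S/(S\N)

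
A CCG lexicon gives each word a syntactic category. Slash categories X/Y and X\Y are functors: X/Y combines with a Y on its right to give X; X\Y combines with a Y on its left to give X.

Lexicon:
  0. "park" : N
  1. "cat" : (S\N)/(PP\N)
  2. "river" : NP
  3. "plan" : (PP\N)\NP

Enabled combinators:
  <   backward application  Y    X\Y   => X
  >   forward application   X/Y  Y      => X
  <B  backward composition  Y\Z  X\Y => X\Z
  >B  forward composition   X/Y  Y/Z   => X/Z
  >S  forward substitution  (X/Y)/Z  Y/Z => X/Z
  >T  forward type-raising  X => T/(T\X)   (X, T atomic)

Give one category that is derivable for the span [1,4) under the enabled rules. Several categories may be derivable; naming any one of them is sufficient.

S\N

[0,4] S   >
  [0,1] S/(S\N)   >T
    [0,1] "park" : N
  [1,4] S\N   >
    [1,2] "cat" : (S\N)/(PP\N)
    [2,4] PP\N   <
      [2,3] "river" : NP
      [3,4] "plan" : (PP\N)\NP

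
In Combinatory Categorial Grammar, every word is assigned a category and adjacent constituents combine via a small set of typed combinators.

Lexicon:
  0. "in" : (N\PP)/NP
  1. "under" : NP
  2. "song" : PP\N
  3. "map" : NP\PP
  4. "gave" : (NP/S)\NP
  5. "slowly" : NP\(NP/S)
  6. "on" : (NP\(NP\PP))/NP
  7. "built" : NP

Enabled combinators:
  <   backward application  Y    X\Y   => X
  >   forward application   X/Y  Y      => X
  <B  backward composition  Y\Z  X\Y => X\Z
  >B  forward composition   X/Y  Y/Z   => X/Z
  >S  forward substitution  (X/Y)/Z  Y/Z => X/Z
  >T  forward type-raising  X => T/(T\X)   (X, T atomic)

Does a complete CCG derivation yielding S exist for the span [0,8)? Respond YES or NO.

(N\PP)/NP NP PP\N NP\PP (NP/S)\NP NP\(NP/S) (NP\(NP\PP))/NP NP
CKY chart[0,8] = {N/(N\NP), NP, NP/(NP\NP), PP/(PP\NP), S/(S\NP)}; S ∉ chart

NO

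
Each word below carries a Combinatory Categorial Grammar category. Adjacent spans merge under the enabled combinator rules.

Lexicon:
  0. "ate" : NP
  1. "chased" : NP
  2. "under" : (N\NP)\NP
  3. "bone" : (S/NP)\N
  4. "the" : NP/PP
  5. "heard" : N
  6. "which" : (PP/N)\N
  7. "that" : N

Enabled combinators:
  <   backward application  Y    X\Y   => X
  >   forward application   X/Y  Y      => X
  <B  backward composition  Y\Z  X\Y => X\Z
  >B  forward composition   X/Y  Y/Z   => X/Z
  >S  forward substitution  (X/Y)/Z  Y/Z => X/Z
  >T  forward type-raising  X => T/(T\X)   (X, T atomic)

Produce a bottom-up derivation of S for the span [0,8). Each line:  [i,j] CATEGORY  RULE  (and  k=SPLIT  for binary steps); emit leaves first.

[0,8] S   >
  [0,7] S/N   >B
    [0,5] S/PP   >B
      [0,4] S/NP   <
        [0,3] N   <
          [0,1] "ate" : NP
          [1,3] N\NP   <
            [1,2] "chased" : NP
            [2,3] "under" : (N\NP)\NP
        [3,4] "bone" : (S/NP)\N
      [4,5] "the" : NP/PP
    [5,7] PP/N   <
      [5,6] "heard" : N
      [6,7] "which" : (PP/N)\N
  [7,8] "that" : N

[0,1] NP  lex  "ate"
[1,2] NP  lex  "chased"
[2,3] (N\NP)\NP  lex  "under"
[1,3] N\NP  <  k=2
[0,3] N  <  k=1
[3,4] (S/NP)\N  lex  "bone"
[0,4] S/NP  <  k=3
[4,5] NP/PP  lex  "the"
[0,5] S/PP  >B  k=4
[5,6] N  lex  "heard"
[6,7] (PP/N)\N  lex  "which"
[5,7] PP/N  <  k=6
[0,7] S/N  >B  k=5
[7,8] N  lex  "that"
[0,8] S  >  k=7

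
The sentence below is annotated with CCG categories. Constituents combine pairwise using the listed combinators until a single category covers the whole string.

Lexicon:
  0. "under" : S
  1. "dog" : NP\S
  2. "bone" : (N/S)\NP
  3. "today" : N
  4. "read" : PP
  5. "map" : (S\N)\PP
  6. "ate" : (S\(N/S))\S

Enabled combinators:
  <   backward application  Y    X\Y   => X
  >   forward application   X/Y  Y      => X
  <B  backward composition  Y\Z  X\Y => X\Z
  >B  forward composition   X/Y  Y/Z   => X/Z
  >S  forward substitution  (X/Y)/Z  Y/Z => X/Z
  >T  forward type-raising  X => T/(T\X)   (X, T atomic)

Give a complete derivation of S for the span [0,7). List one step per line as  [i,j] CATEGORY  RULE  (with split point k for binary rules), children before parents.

[0,1] S  lex  "under"
[1,2] NP\S  lex  "dog"
[0,2] NP  <  k=1
[2,3] (N/S)\NP  lex  "bone"
[0,3] N/S  <  k=2
[3,4] N  lex  "today"
[3,4] S/(S\N)  >T
[4,5] PP  lex  "read"
[5,6] (S\N)\PP  lex  "map"
[4,6] S\N  <  k=5
[3,6] S  >  k=4
[6,7] (S\(N/S))\S  lex  "ate"
[3,7] S\(N/S)  <  k=6
[0,7] S  <  k=3

[0,7] S   <
  [0,3] N/S   <
    [0,2] NP   <
      [0,1] "under" : S
      [1,2] "dog" : NP\S
    [2,3] "bone" : (N/S)\NP
  [3,7] S\(N/S)   <
    [3,6] S   >
      [3,4] S/(S\N)   >T
        [3,4] "today" : N
      [4,6] S\N   <
        [4,5] "read" : PP
        [5,6] "map" : (S\N)\PP
    [6,7] "ate" : (S\(N/S))\S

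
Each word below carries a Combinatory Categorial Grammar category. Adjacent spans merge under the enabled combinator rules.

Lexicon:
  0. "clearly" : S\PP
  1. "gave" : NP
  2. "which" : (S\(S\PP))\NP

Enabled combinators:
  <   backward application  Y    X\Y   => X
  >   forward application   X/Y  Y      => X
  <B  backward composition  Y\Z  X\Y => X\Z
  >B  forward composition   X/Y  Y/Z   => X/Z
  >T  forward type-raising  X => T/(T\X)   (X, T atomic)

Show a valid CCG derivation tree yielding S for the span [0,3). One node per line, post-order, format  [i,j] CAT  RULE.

[0,1] S\PP  lex  "clearly"
[1,2] NP  lex  "gave"
[2,3] (S\(S\PP))\NP  lex  "which"
[1,3] S\(S\PP)  <  k=2
[0,3] S  <  k=1

[0,3] S   <
  [0,1] "clearly" : S\PP
  [1,3] S\(S\PP)   <
    [1,2] "gave" : NP
    [2,3] "which" : (S\(S\PP))\NP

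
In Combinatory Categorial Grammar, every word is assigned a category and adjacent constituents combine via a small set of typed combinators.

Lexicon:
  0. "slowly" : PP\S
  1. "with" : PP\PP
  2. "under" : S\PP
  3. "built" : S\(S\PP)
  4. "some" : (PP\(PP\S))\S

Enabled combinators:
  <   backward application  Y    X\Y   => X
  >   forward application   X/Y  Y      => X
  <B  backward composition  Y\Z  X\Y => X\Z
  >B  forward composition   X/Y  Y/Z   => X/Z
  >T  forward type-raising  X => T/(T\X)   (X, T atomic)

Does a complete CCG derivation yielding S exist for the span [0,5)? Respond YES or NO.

NO

PP\S PP\PP S\PP S\(S\PP) (PP\(PP\S))\S
CKY chart[0,5] = {N/(N\PP), NP/(NP\PP), PP, PP/(PP\PP), S/(S\PP)}; S ∉ chart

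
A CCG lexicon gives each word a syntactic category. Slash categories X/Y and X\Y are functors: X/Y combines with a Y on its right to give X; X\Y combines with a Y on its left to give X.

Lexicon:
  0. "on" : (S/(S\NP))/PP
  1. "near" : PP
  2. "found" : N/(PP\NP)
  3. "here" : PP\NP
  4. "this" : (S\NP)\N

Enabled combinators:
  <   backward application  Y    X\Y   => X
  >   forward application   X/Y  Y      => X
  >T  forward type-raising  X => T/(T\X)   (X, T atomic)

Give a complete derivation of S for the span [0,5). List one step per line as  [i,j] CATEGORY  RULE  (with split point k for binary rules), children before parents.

[0,1] (S/(S\NP))/PP  lex  "on"
[1,2] PP  lex  "near"
[0,2] S/(S\NP)  >  k=1
[2,3] N/(PP\NP)  lex  "found"
[3,4] PP\NP  lex  "here"
[2,4] N  >  k=3
[4,5] (S\NP)\N  lex  "this"
[2,5] S\NP  <  k=4
[0,5] S  >  k=2

[0,5] S   >
  [0,2] S/(S\NP)   >
    [0,1] "on" : (S/(S\NP))/PP
    [1,2] "near" : PP
  [2,5] S\NP   <
    [2,4] N   >
      [2,3] "found" : N/(PP\NP)
      [3,4] "here" : PP\NP
    [4,5] "this" : (S\NP)\N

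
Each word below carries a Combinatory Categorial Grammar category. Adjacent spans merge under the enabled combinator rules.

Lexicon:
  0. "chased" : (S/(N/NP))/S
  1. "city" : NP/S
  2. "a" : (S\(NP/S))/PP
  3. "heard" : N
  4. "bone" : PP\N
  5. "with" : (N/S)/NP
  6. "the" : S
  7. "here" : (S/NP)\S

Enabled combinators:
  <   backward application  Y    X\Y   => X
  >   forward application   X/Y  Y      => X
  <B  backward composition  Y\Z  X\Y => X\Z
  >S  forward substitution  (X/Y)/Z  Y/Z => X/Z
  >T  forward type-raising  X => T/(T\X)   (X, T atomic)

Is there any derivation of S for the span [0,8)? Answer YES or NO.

[0,8] S   >
  [0,5] S/(N/NP)   >
    [0,1] "chased" : (S/(N/NP))/S
    [1,5] S   <
      [1,2] "city" : NP/S
      [2,5] S\(NP/S)   >
        [2,3] "a" : (S\(NP/S))/PP
        [3,5] PP   <
          [3,4] "heard" : N
          [4,5] "bone" : PP\N
  [5,8] N/NP   >S
    [5,6] "with" : (N/S)/NP
    [6,8] S/NP   <
      [6,7] "the" : S
      [7,8] "here" : (S/NP)\S

YES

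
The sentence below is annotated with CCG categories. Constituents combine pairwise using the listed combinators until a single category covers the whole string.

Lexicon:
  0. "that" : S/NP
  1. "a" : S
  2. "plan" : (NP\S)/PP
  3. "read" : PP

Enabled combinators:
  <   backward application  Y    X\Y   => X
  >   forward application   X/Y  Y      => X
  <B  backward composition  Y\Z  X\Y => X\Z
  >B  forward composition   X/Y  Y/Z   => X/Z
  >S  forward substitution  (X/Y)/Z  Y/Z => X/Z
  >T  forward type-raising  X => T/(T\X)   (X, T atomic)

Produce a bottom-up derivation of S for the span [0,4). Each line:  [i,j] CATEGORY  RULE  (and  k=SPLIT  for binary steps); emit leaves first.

[0,1] S/NP  lex  "that"
[1,2] S  lex  "a"
[2,3] (NP\S)/PP  lex  "plan"
[3,4] PP  lex  "read"
[2,4] NP\S  >  k=3
[1,4] NP  <  k=2
[0,4] S  >  k=1

[0,4] S   >
  [0,1] "that" : S/NP
  [1,4] NP   <
    [1,2] "a" : S
    [2,4] NP\S   >
      [2,3] "plan" : (NP\S)/PP
      [3,4] "read" : PP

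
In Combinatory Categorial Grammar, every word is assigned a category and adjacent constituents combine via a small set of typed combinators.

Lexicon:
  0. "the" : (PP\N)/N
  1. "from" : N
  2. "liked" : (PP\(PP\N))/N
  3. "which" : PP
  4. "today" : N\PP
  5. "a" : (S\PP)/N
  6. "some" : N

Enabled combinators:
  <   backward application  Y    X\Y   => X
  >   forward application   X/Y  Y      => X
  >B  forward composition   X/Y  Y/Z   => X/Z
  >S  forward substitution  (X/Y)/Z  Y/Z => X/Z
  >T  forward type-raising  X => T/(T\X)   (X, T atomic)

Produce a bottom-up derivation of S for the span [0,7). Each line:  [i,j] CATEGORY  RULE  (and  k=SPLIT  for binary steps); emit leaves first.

[0,1] (PP\N)/N  lex  "the"
[1,2] N  lex  "from"
[0,2] PP\N  >  k=1
[2,3] (PP\(PP\N))/N  lex  "liked"
[3,4] PP  lex  "which"
[3,4] N/(N\PP)  >T
[4,5] N\PP  lex  "today"
[3,5] N  >  k=4
[2,5] PP\(PP\N)  >  k=3
[0,5] PP  <  k=2
[5,6] (S\PP)/N  lex  "a"
[6,7] N  lex  "some"
[5,7] S\PP  >  k=6
[0,7] S  <  k=5

[0,7] S   <
  [0,5] PP   <
    [0,2] PP\N   >
      [0,1] "the" : (PP\N)/N
      [1,2] "from" : N
    [2,5] PP\(PP\N)   >
      [2,3] "liked" : (PP\(PP\N))/N
      [3,5] N   >
        [3,4] N/(N\PP)   >T
          [3,4] "which" : PP
        [4,5] "today" : N\PP
  [5,7] S\PP   >
    [5,6] "a" : (S\PP)/N
    [6,7] "some" : N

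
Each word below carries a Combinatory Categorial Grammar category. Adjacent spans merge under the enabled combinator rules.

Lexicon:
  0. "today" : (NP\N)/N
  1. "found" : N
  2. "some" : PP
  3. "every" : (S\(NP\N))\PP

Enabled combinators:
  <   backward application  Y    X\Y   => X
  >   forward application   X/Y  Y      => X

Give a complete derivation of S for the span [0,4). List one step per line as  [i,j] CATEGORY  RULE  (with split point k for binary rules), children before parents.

[0,4] S   <
  [0,2] NP\N   >
    [0,1] "today" : (NP\N)/N
    [1,2] "found" : N
  [2,4] S\(NP\N)   <
    [2,3] "some" : PP
    [3,4] "every" : (S\(NP\N))\PP

[0,1] (NP\N)/N  lex  "today"
[1,2] N  lex  "found"
[0,2] NP\N  >  k=1
[2,3] PP  lex  "some"
[3,4] (S\(NP\N))\PP  lex  "every"
[2,4] S\(NP\N)  <  k=3
[0,4] S  <  k=2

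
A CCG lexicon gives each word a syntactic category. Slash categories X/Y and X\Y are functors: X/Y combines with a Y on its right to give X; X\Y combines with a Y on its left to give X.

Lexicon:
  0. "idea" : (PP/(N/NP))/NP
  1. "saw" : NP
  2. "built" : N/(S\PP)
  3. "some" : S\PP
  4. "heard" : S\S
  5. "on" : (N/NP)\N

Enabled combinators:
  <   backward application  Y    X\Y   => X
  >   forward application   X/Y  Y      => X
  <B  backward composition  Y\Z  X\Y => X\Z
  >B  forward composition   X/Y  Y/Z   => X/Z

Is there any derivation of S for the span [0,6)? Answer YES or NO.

(PP/(N/NP))/NP NP N/(S\PP) S\PP S\S (N/NP)\N
CKY chart[0,6] = {PP}; S ∉ chart

NO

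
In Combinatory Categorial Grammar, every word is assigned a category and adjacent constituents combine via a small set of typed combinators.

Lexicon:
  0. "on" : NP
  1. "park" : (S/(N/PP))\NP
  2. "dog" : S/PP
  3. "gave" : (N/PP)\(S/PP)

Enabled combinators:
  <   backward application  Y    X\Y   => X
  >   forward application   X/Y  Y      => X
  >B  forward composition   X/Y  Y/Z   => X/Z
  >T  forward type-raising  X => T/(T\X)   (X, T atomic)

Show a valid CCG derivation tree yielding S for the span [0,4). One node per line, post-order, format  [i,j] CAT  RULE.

[0,1] NP  lex  "on"
[1,2] (S/(N/PP))\NP  lex  "park"
[0,2] S/(N/PP)  <  k=1
[2,3] S/PP  lex  "dog"
[3,4] (N/PP)\(S/PP)  lex  "gave"
[2,4] N/PP  <  k=3
[0,4] S  >  k=2

[0,4] S   >
  [0,2] S/(N/PP)   <
    [0,1] "on" : NP
    [1,2] "park" : (S/(N/PP))\NP
  [2,4] N/PP   <
    [2,3] "dog" : S/PP
    [3,4] "gave" : (N/PP)\(S/PP)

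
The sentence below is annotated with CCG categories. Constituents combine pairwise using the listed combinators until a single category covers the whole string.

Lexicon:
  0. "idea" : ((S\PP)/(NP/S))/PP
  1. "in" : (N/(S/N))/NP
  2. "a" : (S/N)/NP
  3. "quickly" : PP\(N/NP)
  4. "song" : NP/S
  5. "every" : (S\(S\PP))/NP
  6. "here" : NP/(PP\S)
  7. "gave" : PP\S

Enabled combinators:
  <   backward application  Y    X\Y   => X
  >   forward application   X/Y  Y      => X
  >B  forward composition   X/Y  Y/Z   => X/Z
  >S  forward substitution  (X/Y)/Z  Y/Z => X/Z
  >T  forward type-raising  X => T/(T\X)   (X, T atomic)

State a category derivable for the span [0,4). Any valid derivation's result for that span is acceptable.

[0,8] S   <
  [0,5] S\PP   >
    [0,4] (S\PP)/(NP/S)   >
      [0,1] "idea" : ((S\PP)/(NP/S))/PP
      [1,4] PP   <
        [1,3] N/NP   >S
          [1,2] "in" : (N/(S/N))/NP
          [2,3] "a" : (S/N)/NP
        [3,4] "quickly" : PP\(N/NP)
    [4,5] "song" : NP/S
  [5,8] S\(S\PP)   >
    [5,6] "every" : (S\(S\PP))/NP
    [6,8] NP   >
      [6,7] "here" : NP/(PP\S)
      [7,8] "gave" : PP\S

(S\PP)/(NP/S)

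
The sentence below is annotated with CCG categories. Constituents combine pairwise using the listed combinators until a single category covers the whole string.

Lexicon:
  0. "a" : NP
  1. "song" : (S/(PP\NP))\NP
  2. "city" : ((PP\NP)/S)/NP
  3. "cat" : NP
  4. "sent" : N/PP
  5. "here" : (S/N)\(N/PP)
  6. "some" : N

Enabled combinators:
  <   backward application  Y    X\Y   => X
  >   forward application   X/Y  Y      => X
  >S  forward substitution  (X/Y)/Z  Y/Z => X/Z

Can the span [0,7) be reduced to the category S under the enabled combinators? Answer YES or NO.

[0,7] S   >
  [0,2] S/(PP\NP)   <
    [0,1] "a" : NP
    [1,2] "song" : (S/(PP\NP))\NP
  [2,7] PP\NP   >
    [2,4] (PP\NP)/S   >
      [2,3] "city" : ((PP\NP)/S)/NP
      [3,4] "cat" : NP
    [4,7] S   >
      [4,6] S/N   <
        [4,5] "sent" : N/PP
        [5,6] "here" : (S/N)\(N/PP)
      [6,7] "some" : N

YES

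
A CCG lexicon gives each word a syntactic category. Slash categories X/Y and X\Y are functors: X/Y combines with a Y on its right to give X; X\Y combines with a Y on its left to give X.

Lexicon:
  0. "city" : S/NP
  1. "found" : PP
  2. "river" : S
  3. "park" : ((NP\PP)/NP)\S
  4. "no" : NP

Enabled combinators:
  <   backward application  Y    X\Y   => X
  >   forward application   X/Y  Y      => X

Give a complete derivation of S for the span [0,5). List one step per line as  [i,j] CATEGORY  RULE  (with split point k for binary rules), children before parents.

[0,1] S/NP  lex  "city"
[1,2] PP  lex  "found"
[2,3] S  lex  "river"
[3,4] ((NP\PP)/NP)\S  lex  "park"
[2,4] (NP\PP)/NP  <  k=3
[4,5] NP  lex  "no"
[2,5] NP\PP  >  k=4
[1,5] NP  <  k=2
[0,5] S  >  k=1

[0,5] S   >
  [0,1] "city" : S/NP
  [1,5] NP   <
    [1,2] "found" : PP
    [2,5] NP\PP   >
      [2,4] (NP\PP)/NP   <
        [2,3] "river" : S
        [3,4] "park" : ((NP\PP)/NP)\S
      [4,5] "no" : NP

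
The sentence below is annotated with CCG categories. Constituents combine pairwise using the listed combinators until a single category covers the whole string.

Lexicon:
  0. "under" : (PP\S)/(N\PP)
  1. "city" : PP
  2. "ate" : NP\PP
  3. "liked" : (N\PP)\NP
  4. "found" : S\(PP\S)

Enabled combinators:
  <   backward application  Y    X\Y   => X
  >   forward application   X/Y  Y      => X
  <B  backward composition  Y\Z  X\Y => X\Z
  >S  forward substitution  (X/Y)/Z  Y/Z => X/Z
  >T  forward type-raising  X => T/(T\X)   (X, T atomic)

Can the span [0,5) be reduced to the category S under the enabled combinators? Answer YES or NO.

[0,5] S   <
  [0,4] PP\S   >
    [0,1] "under" : (PP\S)/(N\PP)
    [1,4] N\PP   <
      [1,3] NP   <
        [1,2] "city" : PP
        [2,3] "ate" : NP\PP
      [3,4] "liked" : (N\PP)\NP
  [4,5] "found" : S\(PP\S)

YES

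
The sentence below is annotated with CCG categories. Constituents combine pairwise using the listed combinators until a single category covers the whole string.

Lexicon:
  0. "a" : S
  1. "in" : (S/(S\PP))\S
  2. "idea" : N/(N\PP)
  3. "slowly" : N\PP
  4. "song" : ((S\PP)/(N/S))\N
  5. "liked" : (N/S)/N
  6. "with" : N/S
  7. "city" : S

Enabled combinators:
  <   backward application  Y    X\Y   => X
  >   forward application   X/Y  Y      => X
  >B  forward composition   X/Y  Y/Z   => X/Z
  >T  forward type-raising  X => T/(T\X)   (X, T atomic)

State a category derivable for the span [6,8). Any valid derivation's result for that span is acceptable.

N

[0,8] S   >
  [0,2] S/(S\PP)   <
    [0,1] "a" : S
    [1,2] "in" : (S/(S\PP))\S
  [2,8] S\PP   >
    [2,5] (S\PP)/(N/S)   <
      [2,4] N   >
        [2,3] "idea" : N/(N\PP)
        [3,4] "slowly" : N\PP
      [4,5] "song" : ((S\PP)/(N/S))\N
    [5,8] N/S   >
      [5,6] "liked" : (N/S)/N
      [6,8] N   >
        [6,7] "with" : N/S
        [7,8] "city" : S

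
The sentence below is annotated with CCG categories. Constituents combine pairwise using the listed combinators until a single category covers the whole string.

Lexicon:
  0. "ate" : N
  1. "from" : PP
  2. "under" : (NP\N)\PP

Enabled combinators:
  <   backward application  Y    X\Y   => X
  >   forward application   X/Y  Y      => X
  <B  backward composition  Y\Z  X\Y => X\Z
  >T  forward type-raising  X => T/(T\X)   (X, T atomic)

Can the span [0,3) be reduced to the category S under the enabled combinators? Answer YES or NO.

NO

N PP (NP\N)\PP
CKY chart[0,3] = {N/(N\NP), NP, NP/(NP\NP), PP/(PP\NP), S/(S\NP)}; S ∉ chart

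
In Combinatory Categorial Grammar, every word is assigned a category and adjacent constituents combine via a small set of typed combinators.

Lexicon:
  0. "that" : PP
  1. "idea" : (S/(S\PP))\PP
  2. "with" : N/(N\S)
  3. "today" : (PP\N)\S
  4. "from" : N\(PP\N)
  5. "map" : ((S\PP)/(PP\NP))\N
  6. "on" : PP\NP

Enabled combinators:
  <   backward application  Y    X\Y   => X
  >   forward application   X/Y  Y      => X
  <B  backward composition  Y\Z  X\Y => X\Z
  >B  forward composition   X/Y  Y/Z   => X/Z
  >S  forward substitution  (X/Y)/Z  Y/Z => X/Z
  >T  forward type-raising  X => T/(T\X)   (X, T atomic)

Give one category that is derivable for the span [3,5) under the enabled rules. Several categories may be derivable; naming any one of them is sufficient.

[0,7] S   >
  [0,2] S/(S\PP)   <
    [0,1] "that" : PP
    [1,2] "idea" : (S/(S\PP))\PP
  [2,7] S\PP   >
    [2,6] (S\PP)/(PP\NP)   <
      [2,5] N   >
        [2,3] "with" : N/(N\S)
        [3,5] N\S   <B
          [3,4] "today" : (PP\N)\S
          [4,5] "from" : N\(PP\N)
      [5,6] "map" : ((S\PP)/(PP\NP))\N
    [6,7] "on" : PP\NP

N\S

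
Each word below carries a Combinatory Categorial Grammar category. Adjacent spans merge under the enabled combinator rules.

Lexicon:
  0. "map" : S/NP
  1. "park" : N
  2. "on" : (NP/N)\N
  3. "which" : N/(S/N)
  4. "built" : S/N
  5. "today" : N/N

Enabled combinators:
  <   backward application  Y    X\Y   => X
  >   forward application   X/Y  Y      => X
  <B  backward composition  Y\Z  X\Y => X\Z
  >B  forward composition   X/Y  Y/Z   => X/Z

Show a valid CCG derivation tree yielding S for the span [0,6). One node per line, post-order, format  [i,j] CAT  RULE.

[0,1] S/NP  lex  "map"
[1,2] N  lex  "park"
[2,3] (NP/N)\N  lex  "on"
[1,3] NP/N  <  k=2
[3,4] N/(S/N)  lex  "which"
[4,5] S/N  lex  "built"
[5,6] N/N  lex  "today"
[4,6] S/N  >B  k=5
[3,6] N  >  k=4
[1,6] NP  >  k=3
[0,6] S  >  k=1

[0,6] S   >
  [0,1] "map" : S/NP
  [1,6] NP   >
    [1,3] NP/N   <
      [1,2] "park" : N
      [2,3] "on" : (NP/N)\N
    [3,6] N   >
      [3,4] "which" : N/(S/N)
      [4,6] S/N   >B
        [4,5] "built" : S/N
        [5,6] "today" : N/N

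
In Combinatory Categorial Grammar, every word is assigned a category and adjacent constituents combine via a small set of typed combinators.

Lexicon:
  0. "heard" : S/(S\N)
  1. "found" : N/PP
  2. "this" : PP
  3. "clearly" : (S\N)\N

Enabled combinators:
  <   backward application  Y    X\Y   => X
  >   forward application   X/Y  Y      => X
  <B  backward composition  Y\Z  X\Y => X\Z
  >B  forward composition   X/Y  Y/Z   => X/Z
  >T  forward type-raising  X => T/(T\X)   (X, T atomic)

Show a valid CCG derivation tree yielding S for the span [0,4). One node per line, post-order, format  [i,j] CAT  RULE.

[0,4] S   >
  [0,1] "heard" : S/(S\N)
  [1,4] S\N   <
    [1,3] N   >
      [1,2] "found" : N/PP
      [2,3] "this" : PP
    [3,4] "clearly" : (S\N)\N

[0,1] S/(S\N)  lex  "heard"
[1,2] N/PP  lex  "found"
[2,3] PP  lex  "this"
[1,3] N  >  k=2
[3,4] (S\N)\N  lex  "clearly"
[1,4] S\N  <  k=3
[0,4] S  >  k=1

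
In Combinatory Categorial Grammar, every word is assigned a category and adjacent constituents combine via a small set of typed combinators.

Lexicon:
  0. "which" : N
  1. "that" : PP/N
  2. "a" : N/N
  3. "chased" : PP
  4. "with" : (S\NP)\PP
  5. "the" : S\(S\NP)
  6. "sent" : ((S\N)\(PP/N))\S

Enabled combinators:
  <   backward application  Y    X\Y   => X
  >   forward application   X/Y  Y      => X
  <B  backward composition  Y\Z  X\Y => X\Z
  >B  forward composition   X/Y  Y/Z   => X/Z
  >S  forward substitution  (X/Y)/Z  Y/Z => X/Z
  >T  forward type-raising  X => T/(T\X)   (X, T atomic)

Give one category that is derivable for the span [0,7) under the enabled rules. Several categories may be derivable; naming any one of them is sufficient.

[0,7] S   >
  [0,1] S/(S\N)   >T
    [0,1] "which" : N
  [1,7] S\N   <
    [1,3] PP/N   >B
      [1,2] "that" : PP/N
      [2,3] "a" : N/N
    [3,7] (S\N)\(PP/N)   <
      [3,6] S   <
        [3,5] S\NP   <
          [3,4] "chased" : PP
          [4,5] "with" : (S\NP)\PP
        [5,6] "the" : S\(S\NP)
      [6,7] "sent" : ((S\N)\(PP/N))\S

S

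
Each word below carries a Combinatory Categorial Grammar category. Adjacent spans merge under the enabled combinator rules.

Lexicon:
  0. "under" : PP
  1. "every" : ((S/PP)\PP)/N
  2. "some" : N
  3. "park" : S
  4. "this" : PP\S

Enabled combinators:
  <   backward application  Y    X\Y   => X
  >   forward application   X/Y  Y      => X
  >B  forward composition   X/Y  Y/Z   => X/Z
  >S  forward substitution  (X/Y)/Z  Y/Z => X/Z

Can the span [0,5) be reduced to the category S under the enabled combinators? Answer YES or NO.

[0,5] S   >
  [0,3] S/PP   <
    [0,1] "under" : PP
    [1,3] (S/PP)\PP   >
      [1,2] "every" : ((S/PP)\PP)/N
      [2,3] "some" : N
  [3,5] PP   <
    [3,4] "park" : S
    [4,5] "this" : PP\S

YES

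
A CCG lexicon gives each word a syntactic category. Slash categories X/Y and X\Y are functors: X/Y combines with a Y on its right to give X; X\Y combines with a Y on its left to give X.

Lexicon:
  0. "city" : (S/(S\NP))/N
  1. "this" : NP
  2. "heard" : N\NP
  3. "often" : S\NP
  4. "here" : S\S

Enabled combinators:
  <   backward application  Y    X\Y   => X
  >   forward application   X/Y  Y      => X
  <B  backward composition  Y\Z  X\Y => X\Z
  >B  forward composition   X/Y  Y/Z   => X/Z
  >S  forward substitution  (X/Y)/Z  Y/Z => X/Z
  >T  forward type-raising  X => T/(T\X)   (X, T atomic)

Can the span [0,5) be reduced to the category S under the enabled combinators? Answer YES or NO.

YES

[0,5] S   >
  [0,3] S/(S\NP)   >
    [0,1] "city" : (S/(S\NP))/N
    [1,3] N   <
      [1,2] "this" : NP
      [2,3] "heard" : N\NP
  [3,5] S\NP   <B
    [3,4] "often" : S\NP
    [4,5] "here" : S\S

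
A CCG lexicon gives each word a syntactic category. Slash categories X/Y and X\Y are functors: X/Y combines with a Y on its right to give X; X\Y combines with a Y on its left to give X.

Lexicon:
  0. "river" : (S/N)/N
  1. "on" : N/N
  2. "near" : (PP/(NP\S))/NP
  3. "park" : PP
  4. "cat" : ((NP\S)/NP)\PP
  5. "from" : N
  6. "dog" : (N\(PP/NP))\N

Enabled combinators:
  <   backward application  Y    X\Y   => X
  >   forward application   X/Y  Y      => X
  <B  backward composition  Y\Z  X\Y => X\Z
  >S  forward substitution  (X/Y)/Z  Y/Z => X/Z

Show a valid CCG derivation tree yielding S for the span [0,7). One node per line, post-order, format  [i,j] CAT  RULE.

[0,1] (S/N)/N  lex  "river"
[1,2] N/N  lex  "on"
[0,2] S/N  >S  k=1
[2,3] (PP/(NP\S))/NP  lex  "near"
[3,4] PP  lex  "park"
[4,5] ((NP\S)/NP)\PP  lex  "cat"
[3,5] (NP\S)/NP  <  k=4
[2,5] PP/NP  >S  k=3
[5,6] N  lex  "from"
[6,7] (N\(PP/NP))\N  lex  "dog"
[5,7] N\(PP/NP)  <  k=6
[2,7] N  <  k=5
[0,7] S  >  k=2

[0,7] S   >
  [0,2] S/N   >S
    [0,1] "river" : (S/N)/N
    [1,2] "on" : N/N
  [2,7] N   <
    [2,5] PP/NP   >S
      [2,3] "near" : (PP/(NP\S))/NP
      [3,5] (NP\S)/NP   <
        [3,4] "park" : PP
        [4,5] "cat" : ((NP\S)/NP)\PP
    [5,7] N\(PP/NP)   <
      [5,6] "from" : N
      [6,7] "dog" : (N\(PP/NP))\N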